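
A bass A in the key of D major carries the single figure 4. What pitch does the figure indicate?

Counting 3 letter steps above A lands on D; in D major, that letter is D.

D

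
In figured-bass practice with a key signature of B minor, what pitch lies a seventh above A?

G

Counting 6 letter steps above A lands on G; in B minor, that letter is G.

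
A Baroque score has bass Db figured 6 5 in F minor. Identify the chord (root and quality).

The figures 6 5 indicate a seventh chord in first inversion.
In first inversion the root lies a sixth above the bass: a sixth above Db in F minor is Bb.
The chord tones are Db, F, Ab, Bb, giving Bb minor seventh.

Bb minor seventh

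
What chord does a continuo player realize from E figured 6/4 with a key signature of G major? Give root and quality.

The figures 6/4 indicate a triad in second inversion.
In second inversion the root lies a fourth above the bass: a fourth above E in G major is A.
The chord tones are E, A, C, giving A minor.

A minor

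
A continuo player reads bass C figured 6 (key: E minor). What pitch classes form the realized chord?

The written figures 6 are shorthand for 6/3: the 3 is implied.
A third above C in this key is E.
A sixth above C in this key is A.
Together with the bass C, this spells A minor in first inversion.

C, E, A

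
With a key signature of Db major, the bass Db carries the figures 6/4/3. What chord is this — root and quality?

Gb major seventh

The figures 6/4/3 indicate a seventh chord in second inversion.
In second inversion the root lies a fourth above the bass: a fourth above Db in Db major is Gb.
The chord tones are Db, F, Gb, Bb, giving Gb major seventh.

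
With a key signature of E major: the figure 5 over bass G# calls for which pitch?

D#

Counting 4 letter steps above G# lands on D; in E major, that letter is D#.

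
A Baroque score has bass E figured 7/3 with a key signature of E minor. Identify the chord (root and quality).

The figures 7/3 indicate a seventh chord in root position.
In root position the bass is the root, so the root is E.
The chord tones are E, G, B, D, giving E minor seventh.

E minor seventh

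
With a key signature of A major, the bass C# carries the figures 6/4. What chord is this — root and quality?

The figures 6/4 indicate a triad in second inversion.
In second inversion the root lies a fourth above the bass: a fourth above C# in A major is F#.
The chord tones are C#, F#, A, giving F# minor.

F# minor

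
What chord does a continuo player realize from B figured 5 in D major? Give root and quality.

The figures 5 indicate a triad in root position.
In root position the bass is the root, so the root is B.
The chord tones are B, D, F#, giving B minor.

B minor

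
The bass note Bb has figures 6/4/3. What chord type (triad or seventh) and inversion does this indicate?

seventh chord, second inversion

Intervals of 6/4/3 above the bass form a seventh chord; the bass is the fifth, so this is second inversion.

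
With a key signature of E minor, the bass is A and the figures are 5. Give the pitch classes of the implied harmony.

A, C, E

The written figures 5 are shorthand for 5/3: the 3 is implied.
A third above A in this key is C.
A fifth above A in this key is E.
Together with the bass A, this spells A minor in root position.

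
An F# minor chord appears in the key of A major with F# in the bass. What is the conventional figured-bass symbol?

F# is the root of F# minor, so the chord is in root position.
A triad in root position is figured 5/3, conventionally abbreviated (no figures — root-position triad).

no figures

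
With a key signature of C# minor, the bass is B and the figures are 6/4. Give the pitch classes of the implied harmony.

B, E, G#

A fourth above B in this key is E.
A sixth above B in this key is G#.
Together with the bass B, this spells E major in second inversion.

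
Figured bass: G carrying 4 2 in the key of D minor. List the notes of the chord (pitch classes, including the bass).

G, A, C, E

The written figures 4 2 are shorthand for 6/4/2: the 6 is implied.
A second above G in this key is A.
A fourth above G in this key is C.
A sixth above G in this key is E.
Together with the bass G, this spells A minor seventh in third inversion.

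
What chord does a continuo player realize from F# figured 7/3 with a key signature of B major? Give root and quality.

F# dominant seventh

The figures 7/3 indicate a seventh chord in root position.
In root position the bass is the root, so the root is F#.
The chord tones are F#, A#, C#, E, giving F# dominant seventh.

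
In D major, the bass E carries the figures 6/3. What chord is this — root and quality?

The figures 6/3 indicate a triad in first inversion.
In first inversion the root lies a sixth above the bass: a sixth above E in D major is C#.
The chord tones are E, G, C#, giving C# diminished.

C# diminished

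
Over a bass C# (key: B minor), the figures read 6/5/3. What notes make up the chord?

A third above C# in this key is E.
A fifth above C# in this key is G.
A sixth above C# in this key is A.
Together with the bass C#, this spells A dominant seventh in first inversion.

C#, E, G, A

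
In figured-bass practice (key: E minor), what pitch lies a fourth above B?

Counting 3 letter steps above B lands on E; in E minor, that letter is E.

E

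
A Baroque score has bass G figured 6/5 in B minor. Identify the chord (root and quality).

The figures 6/5 indicate a seventh chord in first inversion.
In first inversion the root lies a sixth above the bass: a sixth above G in B minor is E.
The chord tones are G, B, D, E, giving E minor seventh.

E minor seventh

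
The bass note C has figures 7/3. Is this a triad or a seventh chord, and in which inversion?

7/3 is shorthand for 7/5/3.
Intervals of 7/5/3 above the bass form a seventh chord; the bass is the root, so this is root position.

seventh chord, root position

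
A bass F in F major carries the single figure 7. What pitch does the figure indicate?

E

Counting 6 letter steps above F lands on E; in F major, that letter is E.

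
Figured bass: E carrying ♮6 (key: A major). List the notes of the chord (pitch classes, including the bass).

The written figures ♮6 are shorthand for 6/3: the 3 is implied.
A third above E in this key is G#.
A sixth above E in this key is C#, made natural (C) by the ♮ figure.
Together with the bass E, this spells C augmented in first inversion.

E, G#, C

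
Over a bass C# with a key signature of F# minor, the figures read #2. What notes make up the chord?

The written figures #2 are shorthand for 6/4/2: the 6/4 are implied.
A second above C# in this key is D, raised to D# by the sharp.
A fourth above C# in this key is F#.
A sixth above C# in this key is A.
Together with the bass C#, this spells D# half-diminished seventh in third inversion.

C#, D#, F#, A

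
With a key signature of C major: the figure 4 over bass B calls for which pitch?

Counting 3 letter steps above B lands on E; in C major, that letter is E.

E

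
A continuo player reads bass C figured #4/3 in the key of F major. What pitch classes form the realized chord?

C, E, F#, A

The written figures #4/3 are shorthand for 6/4/3: the 6 is implied.
A third above C in this key is E.
A fourth above C in this key is F, raised to F# by the sharp.
A sixth above C in this key is A.
Together with the bass C, this spells F# half-diminished seventh in second inversion.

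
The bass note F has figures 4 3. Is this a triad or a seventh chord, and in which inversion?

4 3 is shorthand for 6/4/3.
Intervals of 6/4/3 above the bass form a seventh chord; the bass is the fifth, so this is second inversion.

seventh chord, second inversion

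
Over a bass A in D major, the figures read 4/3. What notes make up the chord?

The written figures 4/3 are shorthand for 6/4/3: the 6 is implied.
A third above A in this key is C#.
A fourth above A in this key is D.
A sixth above A in this key is F#.
Together with the bass A, this spells D major seventh in second inversion.

A, C#, D, F#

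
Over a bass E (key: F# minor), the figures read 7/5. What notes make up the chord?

The written figures 7/5 are shorthand for 7/5/3: the 3 is implied.
A third above E in this key is G#.
A fifth above E in this key is B.
A seventh above E in this key is D.
Together with the bass E, this spells E dominant seventh in root position.

E, G#, B, D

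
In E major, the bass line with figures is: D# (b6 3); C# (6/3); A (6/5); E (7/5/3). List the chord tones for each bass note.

D# (b6/3): D#, F#, Bb.
C# (6/3): C#, E, A.
A (6/5/3): A, C#, E, F#.
E (7/5/3): E, G#, B, D#.

D#, F#, Bb | C#, E, A | A, C#, E, F# | E, G#, B, D#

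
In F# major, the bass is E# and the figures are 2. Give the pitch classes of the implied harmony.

The written figures 2 are shorthand for 6/4/2: the 6/4 are implied.
A second above E# in this key is F#.
A fourth above E# in this key is A#.
A sixth above E# in this key is C#.
Together with the bass E#, this spells F# major seventh in third inversion.

E#, F#, A#, C#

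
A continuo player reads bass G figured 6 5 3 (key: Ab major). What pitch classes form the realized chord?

G, Bb, Db, Eb

A third above G in this key is Bb.
A fifth above G in this key is Db.
A sixth above G in this key is Eb.
Together with the bass G, this spells Eb dominant seventh in first inversion.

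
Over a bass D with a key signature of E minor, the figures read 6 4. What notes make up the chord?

A fourth above D in this key is G.
A sixth above D in this key is B.
Together with the bass D, this spells G major in second inversion.

D, G, B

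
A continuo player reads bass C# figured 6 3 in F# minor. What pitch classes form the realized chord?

A third above C# in this key is E.
A sixth above C# in this key is A.
Together with the bass C#, this spells A major in first inversion.

C#, E, A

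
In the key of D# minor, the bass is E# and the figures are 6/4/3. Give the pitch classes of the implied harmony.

A third above E# in this key is G#.
A fourth above E# in this key is A#.
A sixth above E# in this key is C#.
Together with the bass E#, this spells A# minor seventh in second inversion.

E#, G#, A#, C#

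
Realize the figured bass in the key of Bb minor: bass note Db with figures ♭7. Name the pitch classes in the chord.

Db, F, Ab, Cb

The written figures ♭7 are shorthand for 7/5/3: the 5/3 are implied.
A third above Db in this key is F.
A fifth above Db in this key is Ab.
A seventh above Db in this key is C, lowered to Cb by the flat.
Together with the bass Db, this spells Db dominant seventh in root position.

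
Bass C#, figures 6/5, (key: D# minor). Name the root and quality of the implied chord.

A# minor seventh

The figures 6/5 indicate a seventh chord in first inversion.
In first inversion the root lies a sixth above the bass: a sixth above C# in D# minor is A#.
The chord tones are C#, E#, G#, A#, giving A# minor seventh.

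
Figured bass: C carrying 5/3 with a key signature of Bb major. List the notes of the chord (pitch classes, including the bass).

C, Eb, G

A third above C in this key is Eb.
A fifth above C in this key is G.
Together with the bass C, this spells C minor in root position.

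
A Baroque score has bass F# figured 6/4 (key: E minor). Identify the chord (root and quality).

The figures 6/4 indicate a triad in second inversion.
In second inversion the root lies a fourth above the bass: a fourth above F# in E minor is B.
The chord tones are F#, B, D, giving B minor.

B minor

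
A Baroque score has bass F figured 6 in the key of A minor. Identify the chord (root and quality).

The figures 6 indicate a triad in first inversion.
In first inversion the root lies a sixth above the bass: a sixth above F in A minor is D.
The chord tones are F, A, D, giving D minor.

D minor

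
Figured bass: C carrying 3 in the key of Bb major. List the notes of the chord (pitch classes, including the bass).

The written figures 3 are shorthand for 5/3: the 5 is implied.
A third above C in this key is Eb.
A fifth above C in this key is G.
Together with the bass C, this spells C minor in root position.

C, Eb, G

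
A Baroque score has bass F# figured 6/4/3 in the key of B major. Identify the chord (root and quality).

B major seventh

The figures 6/4/3 indicate a seventh chord in second inversion.
In second inversion the root lies a fourth above the bass: a fourth above F# in B major is B.
The chord tones are F#, A#, B, D#, giving B major seventh.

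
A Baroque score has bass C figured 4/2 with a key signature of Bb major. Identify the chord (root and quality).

D minor seventh

The figures 4/2 indicate a seventh chord in third inversion.
In third inversion the root lies a second above the bass: a second above C in Bb major is D.
The chord tones are C, D, F, A, giving D minor seventh.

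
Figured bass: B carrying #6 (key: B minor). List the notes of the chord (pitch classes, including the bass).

B, D, G#

The written figures #6 are shorthand for 6/3: the 3 is implied.
A third above B in this key is D.
A sixth above B in this key is G, raised to G# by the sharp.
Together with the bass B, this spells G# diminished in first inversion.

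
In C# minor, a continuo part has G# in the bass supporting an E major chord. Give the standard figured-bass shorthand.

6

G# is the third of E major, so the chord is in first inversion.
A triad in first inversion is figured 6/3, conventionally abbreviated 6.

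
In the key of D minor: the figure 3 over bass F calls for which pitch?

A

Counting 2 letter steps above F lands on A; in D minor, that letter is A.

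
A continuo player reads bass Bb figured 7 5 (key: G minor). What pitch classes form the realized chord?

The written figures 7 5 are shorthand for 7/5/3: the 3 is implied.
A third above Bb in this key is D.
A fifth above Bb in this key is F.
A seventh above Bb in this key is A.
Together with the bass Bb, this spells Bb major seventh in root position.

Bb, D, F, A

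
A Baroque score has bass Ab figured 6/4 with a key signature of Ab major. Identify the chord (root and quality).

The figures 6/4 indicate a triad in second inversion.
In second inversion the root lies a fourth above the bass: a fourth above Ab in Ab major is Db.
The chord tones are Ab, Db, F, giving Db major.

Db major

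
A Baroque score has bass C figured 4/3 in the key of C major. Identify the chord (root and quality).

F major seventh

The figures 4/3 indicate a seventh chord in second inversion.
In second inversion the root lies a fourth above the bass: a fourth above C in C major is F.
The chord tones are C, E, F, A, giving F major seventh.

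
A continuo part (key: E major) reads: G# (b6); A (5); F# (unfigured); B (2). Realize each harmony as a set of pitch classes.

G#, B, Eb | A, C#, E | F#, A, C# | B, C#, E, G#

G# (b6/3): G#, B, Eb.
A (5/3): A, C#, E.
F# (5/3): F#, A, C#.
B (6/4/2): B, C#, E, G#.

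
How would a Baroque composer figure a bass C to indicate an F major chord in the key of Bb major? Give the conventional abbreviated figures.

6/4

C is the fifth of F major, so the chord is in second inversion.
A triad in second inversion is figured 6/4, conventionally abbreviated 6/4.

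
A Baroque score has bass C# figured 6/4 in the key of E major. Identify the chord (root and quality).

F# minor

The figures 6/4 indicate a triad in second inversion.
In second inversion the root lies a fourth above the bass: a fourth above C# in E major is F#.
The chord tones are C#, F#, A, giving F# minor.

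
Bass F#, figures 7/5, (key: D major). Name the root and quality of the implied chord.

F# minor seventh

The figures 7/5 indicate a seventh chord in root position.
In root position the bass is the root, so the root is F#.
The chord tones are F#, A, C#, E, giving F# minor seventh.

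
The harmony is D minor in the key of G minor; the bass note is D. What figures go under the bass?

no figures

D is the root of D minor, so the chord is in root position.
A triad in root position is figured 5/3, conventionally abbreviated (no figures — root-position triad).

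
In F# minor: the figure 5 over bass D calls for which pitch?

Counting 4 letter steps above D lands on A; in F# minor, that letter is A.

A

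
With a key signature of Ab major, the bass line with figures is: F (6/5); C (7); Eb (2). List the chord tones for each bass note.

F (6/5/3): F, Ab, C, Db.
C (7/5/3): C, Eb, G, Bb.
Eb (6/4/2): Eb, F, Ab, C.

F, Ab, C, Db | C, Eb, G, Bb | Eb, F, Ab, C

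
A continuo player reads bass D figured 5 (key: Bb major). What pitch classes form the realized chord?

The written figures 5 are shorthand for 5/3: the 3 is implied.
A third above D in this key is F.
A fifth above D in this key is A.
Together with the bass D, this spells D minor in root position.

D, F, A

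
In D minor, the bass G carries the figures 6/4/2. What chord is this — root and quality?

A minor seventh

The figures 6/4/2 indicate a seventh chord in third inversion.
In third inversion the root lies a second above the bass: a second above G in D minor is A.
The chord tones are G, A, C, E, giving A minor seventh.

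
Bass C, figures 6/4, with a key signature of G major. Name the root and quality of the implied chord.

The figures 6/4 indicate a triad in second inversion.
In second inversion the root lies a fourth above the bass: a fourth above C in G major is F#.
The chord tones are C, F#, A, giving F# diminished.

F# diminished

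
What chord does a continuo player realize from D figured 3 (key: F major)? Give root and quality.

D minor

The figures 3 indicate a triad in root position.
In root position the bass is the root, so the root is D.
The chord tones are D, F, A, giving D minor.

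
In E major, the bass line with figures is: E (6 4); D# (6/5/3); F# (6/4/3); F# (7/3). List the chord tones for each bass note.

E, A, C# | D#, F#, A, B | F#, A, B, D# | F#, A, C#, E

E (6/4): E, A, C#.
D# (6/5/3): D#, F#, A, B.
F# (6/4/3): F#, A, B, D#.
F# (7/5/3): F#, A, C#, E.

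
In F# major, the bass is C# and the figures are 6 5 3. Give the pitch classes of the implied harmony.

C#, E#, G#, A#

A third above C# in this key is E#.
A fifth above C# in this key is G#.
A sixth above C# in this key is A#.
Together with the bass C#, this spells A# minor seventh in first inversion.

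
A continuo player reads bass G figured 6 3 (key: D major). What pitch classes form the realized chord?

G, B, E

A third above G in this key is B.
A sixth above G in this key is E.
Together with the bass G, this spells E minor in first inversion.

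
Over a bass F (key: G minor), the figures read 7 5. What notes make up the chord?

The written figures 7 5 are shorthand for 7/5/3: the 3 is implied.
A third above F in this key is A.
A fifth above F in this key is C.
A seventh above F in this key is Eb.
Together with the bass F, this spells F dominant seventh in root position.

F, A, C, Eb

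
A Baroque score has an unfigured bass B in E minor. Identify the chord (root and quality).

B minor

An unfigured bass indicates a triad in root position.
In root position the bass is the root, so the root is B.
The chord tones are B, D, F#, giving B minor.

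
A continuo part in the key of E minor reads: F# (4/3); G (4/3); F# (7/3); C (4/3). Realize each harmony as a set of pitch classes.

F# (6/4/3): F#, A, B, D.
G (6/4/3): G, B, C, E.
F# (7/5/3): F#, A, C, E.
C (6/4/3): C, E, F#, A.

F#, A, B, D | G, B, C, E | F#, A, C, E | C, E, F#, A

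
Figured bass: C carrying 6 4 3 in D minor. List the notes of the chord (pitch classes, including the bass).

C, E, F, A

A third above C in this key is E.
A fourth above C in this key is F.
A sixth above C in this key is A.
Together with the bass C, this spells F major seventh in second inversion.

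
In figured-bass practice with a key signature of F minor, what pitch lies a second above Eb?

Counting 1 letter step above Eb lands on F; in F minor, that letter is F.

F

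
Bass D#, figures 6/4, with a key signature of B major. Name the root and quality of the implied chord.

G# minor

The figures 6/4 indicate a triad in second inversion.
In second inversion the root lies a fourth above the bass: a fourth above D# in B major is G#.
The chord tones are D#, G#, B, giving G# minor.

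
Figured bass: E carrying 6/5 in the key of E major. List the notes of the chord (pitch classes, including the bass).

The written figures 6/5 are shorthand for 6/5/3: the 3 is implied.
A third above E in this key is G#.
A fifth above E in this key is B.
A sixth above E in this key is C#.
Together with the bass E, this spells C# minor seventh in first inversion.

E, G#, B, C#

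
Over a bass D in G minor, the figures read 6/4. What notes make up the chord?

A fourth above D in this key is G.
A sixth above D in this key is Bb.
Together with the bass D, this spells G minor in second inversion.

D, G, Bb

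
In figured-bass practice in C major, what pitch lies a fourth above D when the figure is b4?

Gb

Counting 3 letter steps above D lands on G; in C major, that letter is G.
The b4 figure lowers it a semitone, giving Gb.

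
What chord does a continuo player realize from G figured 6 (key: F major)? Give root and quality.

The figures 6 indicate a triad in first inversion.
In first inversion the root lies a sixth above the bass: a sixth above G in F major is E.
The chord tones are G, Bb, E, giving E diminished.

E diminished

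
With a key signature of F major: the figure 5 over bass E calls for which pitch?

Bb

Counting 4 letter steps above E lands on B; in F major, that letter is Bb.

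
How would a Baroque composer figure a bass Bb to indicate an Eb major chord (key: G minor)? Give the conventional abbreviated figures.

6/4

Bb is the fifth of Eb major, so the chord is in second inversion.
A triad in second inversion is figured 6/4, conventionally abbreviated 6/4.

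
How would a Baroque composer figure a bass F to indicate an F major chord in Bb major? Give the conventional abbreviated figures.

F is the root of F major, so the chord is in root position.
A triad in root position is figured 5/3, conventionally abbreviated (no figures — root-position triad).

no figures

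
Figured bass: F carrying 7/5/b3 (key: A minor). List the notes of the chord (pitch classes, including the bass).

F, Ab, C, E

A third above F in this key is A, lowered to Ab by the flat.
A fifth above F in this key is C.
A seventh above F in this key is E.
Together with the bass F, this spells F minor-major seventh in root position.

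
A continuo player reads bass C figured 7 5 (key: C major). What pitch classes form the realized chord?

The written figures 7 5 are shorthand for 7/5/3: the 3 is implied.
A third above C in this key is E.
A fifth above C in this key is G.
A seventh above C in this key is B.
Together with the bass C, this spells C major seventh in root position.

C, E, G, B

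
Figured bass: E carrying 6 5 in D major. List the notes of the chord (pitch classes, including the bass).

E, G, B, C#

The written figures 6 5 are shorthand for 6/5/3: the 3 is implied.
A third above E in this key is G.
A fifth above E in this key is B.
A sixth above E in this key is C#.
Together with the bass E, this spells C# half-diminished seventh in first inversion.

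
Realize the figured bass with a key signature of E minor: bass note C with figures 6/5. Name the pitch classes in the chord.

C, E, G, A

The written figures 6/5 are shorthand for 6/5/3: the 3 is implied.
A third above C in this key is E.
A fifth above C in this key is G.
A sixth above C in this key is A.
Together with the bass C, this spells A minor seventh in first inversion.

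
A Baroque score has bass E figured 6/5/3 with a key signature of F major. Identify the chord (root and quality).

The figures 6/5/3 indicate a seventh chord in first inversion.
In first inversion the root lies a sixth above the bass: a sixth above E in F major is C.
The chord tones are E, G, Bb, C, giving C dominant seventh.

C dominant seventh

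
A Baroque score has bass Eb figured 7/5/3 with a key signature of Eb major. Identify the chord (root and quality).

The figures 7/5/3 indicate a seventh chord in root position.
In root position the bass is the root, so the root is Eb.
The chord tones are Eb, G, Bb, D, giving Eb major seventh.

Eb major seventh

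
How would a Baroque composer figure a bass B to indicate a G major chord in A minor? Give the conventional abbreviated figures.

6

B is the third of G major, so the chord is in first inversion.
A triad in first inversion is figured 6/3, conventionally abbreviated 6.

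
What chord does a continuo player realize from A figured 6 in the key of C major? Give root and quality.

F major

The figures 6 indicate a triad in first inversion.
In first inversion the root lies a sixth above the bass: a sixth above A in C major is F.
The chord tones are A, C, F, giving F major.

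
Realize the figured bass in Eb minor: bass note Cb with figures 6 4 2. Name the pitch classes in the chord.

Cb, Db, F, Ab

A second above Cb in this key is Db.
A fourth above Cb in this key is F.
A sixth above Cb in this key is Ab.
Together with the bass Cb, this spells Db dominant seventh in third inversion.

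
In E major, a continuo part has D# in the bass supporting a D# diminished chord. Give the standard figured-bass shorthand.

D# is the root of D# diminished, so the chord is in root position.
A triad in root position is figured 5/3, conventionally abbreviated (no figures — root-position triad).

no figures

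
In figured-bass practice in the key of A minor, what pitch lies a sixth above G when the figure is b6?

Eb

Counting 5 letter steps above G lands on E; in A minor, that letter is E.
The b6 figure lowers it a semitone, giving Eb.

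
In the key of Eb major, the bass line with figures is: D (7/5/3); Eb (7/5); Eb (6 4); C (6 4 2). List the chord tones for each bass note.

D, F, Ab, C | Eb, G, Bb, D | Eb, Ab, C | C, D, F, Ab

D (7/5/3): D, F, Ab, C.
Eb (7/5/3): Eb, G, Bb, D.
Eb (6/4): Eb, Ab, C.
C (6/4/2): C, D, F, Ab.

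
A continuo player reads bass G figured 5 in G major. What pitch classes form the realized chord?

G, B, D

The written figures 5 are shorthand for 5/3: the 3 is implied.
A third above G in this key is B.
A fifth above G in this key is D.
Together with the bass G, this spells G major in root position.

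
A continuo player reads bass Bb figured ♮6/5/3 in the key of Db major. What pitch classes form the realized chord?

A third above Bb in this key is Db.
A fifth above Bb in this key is F.
A sixth above Bb in this key is Gb, made natural (G) by the ♮ figure.
Together with the bass Bb, this spells G half-diminished seventh in first inversion.

Bb, Db, F, G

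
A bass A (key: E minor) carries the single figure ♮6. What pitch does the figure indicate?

F

Counting 5 letter steps above A lands on F; in E minor, that letter is F#.
The ♮6 figure makes it natural, giving F.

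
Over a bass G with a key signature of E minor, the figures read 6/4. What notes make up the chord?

G, C, E

A fourth above G in this key is C.
A sixth above G in this key is E.
Together with the bass G, this spells C major in second inversion.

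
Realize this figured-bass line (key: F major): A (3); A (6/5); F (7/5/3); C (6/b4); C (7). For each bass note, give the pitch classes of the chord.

A (5/3): A, C, E.
A (6/5/3): A, C, E, F.
F (7/5/3): F, A, C, E.
C (6/b4): C, Fb, A.
C (7/5/3): C, E, G, Bb.

A, C, E | A, C, E, F | F, A, C, E | C, Fb, A | C, E, G, Bb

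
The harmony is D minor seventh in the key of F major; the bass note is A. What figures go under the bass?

A is the fifth of D minor seventh, so the chord is in second inversion.
A seventh chord in second inversion is figured 6/4/3, conventionally abbreviated 4/3.

4/3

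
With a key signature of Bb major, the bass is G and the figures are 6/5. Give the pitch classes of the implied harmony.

G, Bb, D, Eb

The written figures 6/5 are shorthand for 6/5/3: the 3 is implied.
A third above G in this key is Bb.
A fifth above G in this key is D.
A sixth above G in this key is Eb.
Together with the bass G, this spells Eb major seventh in first inversion.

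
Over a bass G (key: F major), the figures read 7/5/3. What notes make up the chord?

A third above G in this key is Bb.
A fifth above G in this key is D.
A seventh above G in this key is F.
Together with the bass G, this spells G minor seventh in root position.

G, Bb, D, F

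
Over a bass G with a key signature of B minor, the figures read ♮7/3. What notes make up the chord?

The written figures ♮7/3 are shorthand for 7/5/3: the 5 is implied.
A third above G in this key is B.
A fifth above G in this key is D.
A seventh above G in this key is F#, made natural (F) by the ♮ figure.
Together with the bass G, this spells G dominant seventh in root position.

G, B, D, F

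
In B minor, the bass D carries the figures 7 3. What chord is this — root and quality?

The figures 7 3 indicate a seventh chord in root position.
In root position the bass is the root, so the root is D.
The chord tones are D, F#, A, C#, giving D major seventh.

D major seventh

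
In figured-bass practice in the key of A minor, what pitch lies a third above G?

Counting 2 letter steps above G lands on B; in A minor, that letter is B.

B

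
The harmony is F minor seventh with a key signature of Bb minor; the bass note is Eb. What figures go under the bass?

4/2

Eb is the seventh of F minor seventh, so the chord is in third inversion.
A seventh chord in third inversion is figured 6/4/2, conventionally abbreviated 4/2.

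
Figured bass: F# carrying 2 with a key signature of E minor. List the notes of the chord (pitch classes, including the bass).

F#, G, B, D

The written figures 2 are shorthand for 6/4/2: the 6/4 are implied.
A second above F# in this key is G.
A fourth above F# in this key is B.
A sixth above F# in this key is D.
Together with the bass F#, this spells G major seventh in third inversion.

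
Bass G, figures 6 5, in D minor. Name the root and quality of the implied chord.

The figures 6 5 indicate a seventh chord in first inversion.
In first inversion the root lies a sixth above the bass: a sixth above G in D minor is E.
The chord tones are G, Bb, D, E, giving E half-diminished seventh.

E half-diminished seventh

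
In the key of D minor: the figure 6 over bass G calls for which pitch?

Counting 5 letter steps above G lands on E; in D minor, that letter is E.

E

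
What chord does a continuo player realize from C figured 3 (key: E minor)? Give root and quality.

The figures 3 indicate a triad in root position.
In root position the bass is the root, so the root is C.
The chord tones are C, E, G, giving C major.

C major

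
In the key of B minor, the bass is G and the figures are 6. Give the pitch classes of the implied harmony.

G, B, E

The written figures 6 are shorthand for 6/3: the 3 is implied.
A third above G in this key is B.
A sixth above G in this key is E.
Together with the bass G, this spells E minor in first inversion.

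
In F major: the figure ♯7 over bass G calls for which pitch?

F#

Counting 6 letter steps above G lands on F; in F major, that letter is F.
The #7 figure raises it a semitone, giving F#.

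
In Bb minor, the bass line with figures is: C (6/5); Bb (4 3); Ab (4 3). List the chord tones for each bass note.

C, Eb, Gb, Ab | Bb, Db, Eb, Gb | Ab, C, Db, F

C (6/5/3): C, Eb, Gb, Ab.
Bb (6/4/3): Bb, Db, Eb, Gb.
Ab (6/4/3): Ab, C, Db, F.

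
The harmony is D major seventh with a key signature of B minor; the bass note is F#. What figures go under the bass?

F# is the third of D major seventh, so the chord is in first inversion.
A seventh chord in first inversion is figured 6/5/3, conventionally abbreviated 6/5.

6/5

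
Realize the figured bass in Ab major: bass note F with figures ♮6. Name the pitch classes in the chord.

F, Ab, D

The written figures ♮6 are shorthand for 6/3: the 3 is implied.
A third above F in this key is Ab.
A sixth above F in this key is Db, made natural (D) by the ♮ figure.
Together with the bass F, this spells D diminished in first inversion.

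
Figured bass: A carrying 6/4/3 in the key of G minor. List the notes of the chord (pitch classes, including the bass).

A third above A in this key is C.
A fourth above A in this key is D.
A sixth above A in this key is F.
Together with the bass A, this spells D minor seventh in second inversion.

A, C, D, F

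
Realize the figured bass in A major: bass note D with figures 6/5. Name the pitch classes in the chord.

D, F#, A, B

The written figures 6/5 are shorthand for 6/5/3: the 3 is implied.
A third above D in this key is F#.
A fifth above D in this key is A.
A sixth above D in this key is B.
Together with the bass D, this spells B minor seventh in first inversion.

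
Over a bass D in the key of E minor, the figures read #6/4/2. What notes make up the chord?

A second above D in this key is E.
A fourth above D in this key is G.
A sixth above D in this key is B, raised to B# by the sharp.

D, E, G, B#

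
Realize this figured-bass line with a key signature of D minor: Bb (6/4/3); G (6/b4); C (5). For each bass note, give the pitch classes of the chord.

Bb, D, E, G | G, Cb, E | C, E, G

Bb (6/4/3): Bb, D, E, G.
G (6/b4): G, Cb, E.
C (5/3): C, E, G.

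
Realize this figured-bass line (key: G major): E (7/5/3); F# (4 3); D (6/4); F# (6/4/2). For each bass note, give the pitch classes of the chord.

E (7/5/3): E, G, B, D.
F# (6/4/3): F#, A, B, D.
D (6/4): D, G, B.
F# (6/4/2): F#, G, B, D.

E, G, B, D | F#, A, B, D | D, G, B | F#, G, B, D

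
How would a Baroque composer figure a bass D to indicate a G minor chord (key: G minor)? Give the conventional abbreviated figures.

D is the fifth of G minor, so the chord is in second inversion.
A triad in second inversion is figured 6/4, conventionally abbreviated 6/4.

6/4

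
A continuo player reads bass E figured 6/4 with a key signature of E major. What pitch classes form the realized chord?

A fourth above E in this key is A.
A sixth above E in this key is C#.
Together with the bass E, this spells A major in second inversion.

E, A, C#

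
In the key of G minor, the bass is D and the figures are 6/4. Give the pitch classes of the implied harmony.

D, G, Bb

A fourth above D in this key is G.
A sixth above D in this key is Bb.
Together with the bass D, this spells G minor in second inversion.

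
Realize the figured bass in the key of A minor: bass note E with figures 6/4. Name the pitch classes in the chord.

A fourth above E in this key is A.
A sixth above E in this key is C.
Together with the bass E, this spells A minor in second inversion.

E, A, C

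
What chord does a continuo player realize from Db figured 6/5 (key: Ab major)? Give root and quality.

The figures 6/5 indicate a seventh chord in first inversion.
In first inversion the root lies a sixth above the bass: a sixth above Db in Ab major is Bb.
The chord tones are Db, F, Ab, Bb, giving Bb minor seventh.

Bb minor seventh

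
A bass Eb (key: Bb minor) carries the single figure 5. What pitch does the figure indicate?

Counting 4 letter steps above Eb lands on B; in Bb minor, that letter is Bb.

Bb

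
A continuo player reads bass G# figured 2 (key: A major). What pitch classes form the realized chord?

The written figures 2 are shorthand for 6/4/2: the 6/4 are implied.
A second above G# in this key is A.
A fourth above G# in this key is C#.
A sixth above G# in this key is E.
Together with the bass G#, this spells A major seventh in third inversion.

G#, A, C#, E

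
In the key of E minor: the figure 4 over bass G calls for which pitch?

Counting 3 letter steps above G lands on C; in E minor, that letter is C.

C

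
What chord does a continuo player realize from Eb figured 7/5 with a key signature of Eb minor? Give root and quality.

The figures 7/5 indicate a seventh chord in root position.
In root position the bass is the root, so the root is Eb.
The chord tones are Eb, Gb, Bb, Db, giving Eb minor seventh.

Eb minor seventh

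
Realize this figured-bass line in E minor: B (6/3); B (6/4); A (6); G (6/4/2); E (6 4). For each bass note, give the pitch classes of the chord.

B (6/3): B, D, G.
B (6/4): B, E, G.
A (6/3): A, C, F#.
G (6/4/2): G, A, C, E.
E (6/4): E, A, C.

B, D, G | B, E, G | A, C, F# | G, A, C, E | E, A, C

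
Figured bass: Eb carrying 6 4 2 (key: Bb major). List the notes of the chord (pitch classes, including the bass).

A second above Eb in this key is F.
A fourth above Eb in this key is A.
A sixth above Eb in this key is C.
Together with the bass Eb, this spells F dominant seventh in third inversion.

Eb, F, A, C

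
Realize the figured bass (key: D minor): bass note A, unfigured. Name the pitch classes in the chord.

A, C, E

An unfigured bass implies 5/3.
A third above A in this key is C.
A fifth above A in this key is E.
Together with the bass A, this spells A minor in root position.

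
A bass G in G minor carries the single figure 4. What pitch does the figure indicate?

C

Counting 3 letter steps above G lands on C; in G minor, that letter is C.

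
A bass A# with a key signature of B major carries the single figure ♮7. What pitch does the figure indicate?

Counting 6 letter steps above A# lands on G; in B major, that letter is G#.
The ♮7 figure makes it natural, giving G.

G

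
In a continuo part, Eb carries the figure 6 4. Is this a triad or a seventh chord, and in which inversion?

triad, second inversion

Intervals of 6/4 above the bass form a triad; the bass is the fifth, so this is second inversion.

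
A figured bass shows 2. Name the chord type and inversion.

2 is shorthand for 6/4/2.
Intervals of 6/4/2 above the bass form a seventh chord; the bass is the seventh, so this is third inversion.

seventh chord, third inversion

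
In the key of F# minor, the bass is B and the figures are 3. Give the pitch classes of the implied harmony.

The written figures 3 are shorthand for 5/3: the 5 is implied.
A third above B in this key is D.
A fifth above B in this key is F#.
Together with the bass B, this spells B minor in root position.

B, D, F#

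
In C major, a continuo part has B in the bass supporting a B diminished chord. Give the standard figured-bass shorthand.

B is the root of B diminished, so the chord is in root position.
A triad in root position is figured 5/3, conventionally abbreviated (no figures — root-position triad).

no figures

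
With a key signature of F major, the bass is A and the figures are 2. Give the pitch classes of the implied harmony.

A, Bb, D, F

The written figures 2 are shorthand for 6/4/2: the 6/4 are implied.
A second above A in this key is Bb.
A fourth above A in this key is D.
A sixth above A in this key is F.
Together with the bass A, this spells Bb major seventh in third inversion.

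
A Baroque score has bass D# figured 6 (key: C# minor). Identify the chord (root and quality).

The figures 6 indicate a triad in first inversion.
In first inversion the root lies a sixth above the bass: a sixth above D# in C# minor is B.
The chord tones are D#, F#, B, giving B major.

B major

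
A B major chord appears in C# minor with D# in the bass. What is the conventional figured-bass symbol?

D# is the third of B major, so the chord is in first inversion.
A triad in first inversion is figured 6/3, conventionally abbreviated 6.

6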